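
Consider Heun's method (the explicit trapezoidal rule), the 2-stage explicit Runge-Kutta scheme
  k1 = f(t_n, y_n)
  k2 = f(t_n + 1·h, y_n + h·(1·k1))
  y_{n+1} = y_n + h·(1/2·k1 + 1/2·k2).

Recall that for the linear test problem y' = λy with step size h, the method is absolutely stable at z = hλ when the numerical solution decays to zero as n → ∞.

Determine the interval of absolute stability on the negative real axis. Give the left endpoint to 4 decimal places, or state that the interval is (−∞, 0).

z∈(-2.0000,0).

Set f=λy, z=hλ:
  order 2, 2-stage ⇒ R(z)=1+z+z^2/2
  (e.g. R(-1.59)=0.67405, |R|=0.67405)

Solve |R(x)|<1 on ℝ⁻.
x=-1.59: |R|=0.6741
|R(-2.15)|=1.1612 |R(-1.06)|=0.5018 |R(-1.02)|=0.5002
Bisect:
  x_lo=-2.3439 |R|=1.4030  x_hi=-0.1688 |R|=0.8455
  mid=-1.25633 |R|=0.53285 →hi
  mid=-1.80010 |R|=0.82008 →hi
  mid=-2.07198 |R|=1.07457 →lo
  mid=-1.93604 |R|=0.93809 →hi
  mid=-2.00401 |R|=1.00402 →lo
  mid=-1.97003 |R|=0.97047 →hi
  mid=-1.98702 |R|=0.98710 →hi
  mid=-1.99551 |R|=0.99552 →hi
  ...
  [-2.00003,-1.99990] ⇒ x*=-2.0000
Stable set (-2.0000, 0).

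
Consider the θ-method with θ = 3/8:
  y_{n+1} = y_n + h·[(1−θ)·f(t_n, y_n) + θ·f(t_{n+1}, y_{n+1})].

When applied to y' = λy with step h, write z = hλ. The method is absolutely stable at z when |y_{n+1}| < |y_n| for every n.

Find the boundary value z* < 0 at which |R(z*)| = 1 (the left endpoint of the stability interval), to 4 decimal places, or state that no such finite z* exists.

left endpoint -8.0000.

Set f=λy, z=hλ:
  y_{n+1} = y_n + z·[5/8·y_n + 3/8·y_{n+1}] ⇒ (1 − 3/8z)y_{n+1} = (1 + 5/8z)y_n
  R(z) = (1 + 5/8z)/(1 − 3/8z).

Solve |R(x)|<1 on ℝ⁻.
x=-0.96: |R|=0.2941
R=−1: 1+5/8x = −1+3/8x ⇒ -1/4x=2 ⇒ x=2/(-1/4)=-8.0000
Confirm numerically:
  x=-7.812: |R|=0.98804 <1
  x=-7.208: |R|=0.94653 <1
  x=-7.193: |R|=0.94543 <1
  x=-8.538: |R|=1.03201 >1
  x=-8.305: |R|=1.01853 >1
So |R|<1 on (-8.0000, 0).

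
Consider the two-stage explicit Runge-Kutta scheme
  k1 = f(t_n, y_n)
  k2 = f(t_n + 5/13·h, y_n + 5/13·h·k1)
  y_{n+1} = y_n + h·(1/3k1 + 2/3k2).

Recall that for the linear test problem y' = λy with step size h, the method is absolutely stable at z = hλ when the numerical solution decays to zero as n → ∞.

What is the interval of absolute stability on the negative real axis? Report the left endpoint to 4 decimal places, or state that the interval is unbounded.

z∈(-3.9000,0).

On y'=λy, z=hλ:
  k1=λy_n ⇒ h·k1=z·y_n;  k2=λ(1+5/13z)y_n ⇒ h·k2=z(1+5/13z)y_n
  y_{n+1}/y_n = 1 + 1/3z + 2/3z(1+5/13z) = 1 + z + 10/39z²
  Hence R(z) = 1 + z + 10/39z².

Boundary: |R(x)|=1, x<0.
x=-0.98: |R|=0.2663
R=1: x+10/39x²=0 ⇒ x=−39/10=-3.9000; min R=1−1/(4·10/39)=0.0250>−1
Confirm numerically:
  x=-3.697: |R|=0.80757 <1
  x=-3.353: |R|=0.52972 <1
  x=-3.106: |R|=0.36765 <1
  x=-3.029: |R|=0.32352 <1
  x=-4.441: |R|=1.61605 >1
  x=-4.170: |R|=1.28869 >1
Interval (-3.9000, 0).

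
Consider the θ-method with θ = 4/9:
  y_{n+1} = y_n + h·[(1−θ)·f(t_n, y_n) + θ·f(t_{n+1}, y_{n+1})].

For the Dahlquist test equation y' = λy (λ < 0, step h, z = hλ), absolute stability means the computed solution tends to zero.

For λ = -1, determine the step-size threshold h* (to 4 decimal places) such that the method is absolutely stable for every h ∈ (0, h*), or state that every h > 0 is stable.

On y'=λy, z=hλ:
  y_{n+1} = y_n + z·[5/9·y_n + 4/9·y_{n+1}] ⇒ (1 − 4/9z)y_{n+1} = (1 + 5/9z)y_n
  R(z) = (1 + 5/9z)/(1 − 4/9z).

Find x<0 with |R(x)|<1.
x=-1.01: |R|=0.3029
R=−1: 1+5/9x = −1+4/9x ⇒ -1/9x=2 ⇒ x=2/(-1/9)=-18.0000
Confirm numerically:
  x=-17.239: |R|=0.99024 <1
  x=-15.007: |R|=0.95664 <1
  x=-13.482: |R|=0.92820 <1
  x=-18.300: |R|=1.00365 >1
  x=-18.265: |R|=1.00323 >1
Interval (-18.0000, 0).

(-18.0000,0); λ=-1 ⇒ h* = (18)/1 = 18.0000.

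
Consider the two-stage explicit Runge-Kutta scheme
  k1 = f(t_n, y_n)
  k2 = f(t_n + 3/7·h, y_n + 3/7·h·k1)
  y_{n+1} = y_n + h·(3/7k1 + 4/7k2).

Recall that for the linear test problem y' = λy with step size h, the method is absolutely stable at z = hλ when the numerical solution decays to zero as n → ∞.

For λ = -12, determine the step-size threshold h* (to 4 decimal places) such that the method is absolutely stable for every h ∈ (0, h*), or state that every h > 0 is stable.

(-4.0833,0); λ=-12 ⇒ h* = (49/12)/12 = 0.3403.

With y'=λy (z=hλ):
  k1=λy_n ⇒ h·k1=z·y_n;  k2=λ(1+3/7z)y_n ⇒ h·k2=z(1+3/7z)y_n
  y_{n+1}/y_n = 1 + 3/7z + 4/7z(1+3/7z) = 1 + z + 12/49z²
  ⇒ R(z) = 1 + z + 12/49z².

Need |R(x)|<1, x<0.
x=-0.51: |R|=0.5537
R=1: x+12/49x²=0 ⇒ x=−49/12=-4.0833; min R=1−1/(4·12/49)=-0.0208>−1
Confirm numerically:
  x=-2.858: |R|=0.14237 <1
  x=-2.691: |R|=0.08242 <1
  x=-1.706: |R|=0.00676 <1
  x=-4.662: |R|=1.66067 >1
  x=-4.332: |R|=1.26381 >1
  x=-4.324: |R|=1.25485 >1
So |R|<1 on (-4.0833, 0).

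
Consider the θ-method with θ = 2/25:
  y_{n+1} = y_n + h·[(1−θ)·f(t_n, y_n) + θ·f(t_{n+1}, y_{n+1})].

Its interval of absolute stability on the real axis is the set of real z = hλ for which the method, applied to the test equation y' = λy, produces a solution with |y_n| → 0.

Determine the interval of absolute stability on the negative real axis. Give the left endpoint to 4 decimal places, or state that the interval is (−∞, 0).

z∈(-2.3810,0).

With y'=λy (z=hλ):
  y_{n+1} = y_n + z·[23/25·y_n + 2/25·y_{n+1}] ⇒ (1 − 2/25z)y_{n+1} = (1 + 23/25z)y_n
  R(z) = (1 + 23/25z)/(1 − 2/25z).

Need |R(x)|<1, x<0.
x=-0.89: |R|=0.1692
R=−1: 1+23/25x = −1+2/25x ⇒ -21/25x=2 ⇒ x=2/(-21/25)=-2.3810
Confirm numerically:
  x=-2.212: |R|=0.87942 <1
  x=-2.056: |R|=0.76559 <1
  x=-1.568: |R|=0.39323 <1
  x=-2.845: |R|=1.31753 >1
  x=-2.801: |R|=1.28825 >1
  x=-2.520: |R|=1.09720 >1
Stable set (-2.3810, 0).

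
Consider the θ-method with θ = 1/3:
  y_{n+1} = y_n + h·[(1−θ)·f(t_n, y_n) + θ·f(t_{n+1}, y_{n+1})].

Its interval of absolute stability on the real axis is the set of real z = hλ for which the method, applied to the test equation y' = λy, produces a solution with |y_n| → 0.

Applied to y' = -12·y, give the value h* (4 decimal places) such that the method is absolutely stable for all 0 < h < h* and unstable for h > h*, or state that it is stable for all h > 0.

(-6.0000,0); λ=-12 ⇒ h* = (6)/12 = 0.5000.

Test eqn y'=λy, z=hλ:
  y_{n+1} = y_n + z·[2/3·y_n + 1/3·y_{n+1}] ⇒ (1 − 1/3z)y_{n+1} = (1 + 2/3z)y_n
  ⇒ R(z) = (1 + 2/3z)/(1 − 1/3z).

Boundary: |R(x)|=1, x<0.
x=-1.24: |R|=0.1226
R=−1: 1+2/3x = −1+1/3x ⇒ -1/3x=2 ⇒ x=2/(-1/3)=-6.0000
Confirm numerically:
  x=-4.410: |R|=0.78543 <1
  x=-4.361: |R|=0.77734 <1
  x=-3.790: |R|=0.67452 <1
  x=-6.290: |R|=1.03122 >1
  x=-6.130: |R|=1.01424 >1
So |R|<1 on (-6.0000, 0).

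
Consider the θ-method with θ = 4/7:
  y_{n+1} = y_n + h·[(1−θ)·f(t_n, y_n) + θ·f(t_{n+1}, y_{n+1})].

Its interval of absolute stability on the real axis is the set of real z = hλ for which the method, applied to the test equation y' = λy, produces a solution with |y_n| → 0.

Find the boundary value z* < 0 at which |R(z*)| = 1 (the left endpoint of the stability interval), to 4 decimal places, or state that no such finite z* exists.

With y'=λy (z=hλ):
  y_{n+1} = y_n + z·[3/7·y_n + 4/7·y_{n+1}] ⇒ (1 − 4/7z)y_{n+1} = (1 + 3/7z)y_n
  so R(z) = (1 + 3/7z)/(1 − 4/7z).

Boundary: |R(x)|=1, x<0.
x=-1.33: |R|=0.2443
x=-2: |R|=0.0667
x=-10: |R|=0.4894
x=-100: |R|=0.7199
θ=4/7≥1/2 ⇒ |1+3/7x|<|1−4/7x| ∀x<0 ⇒ interval (−∞,0).

(−∞, 0) — no finite endpoint.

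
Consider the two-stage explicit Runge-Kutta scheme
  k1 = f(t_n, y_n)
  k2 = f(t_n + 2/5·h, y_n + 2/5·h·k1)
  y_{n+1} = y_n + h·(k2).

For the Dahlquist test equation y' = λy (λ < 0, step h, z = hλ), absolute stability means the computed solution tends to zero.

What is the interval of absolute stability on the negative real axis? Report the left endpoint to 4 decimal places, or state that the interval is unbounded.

z∈(-2.5000,0).

Set f=λy, z=hλ:
  k1=λy_n ⇒ h·k1=z·y_n;  k2=λ(1+2/5z)y_n ⇒ h·k2=z(1+2/5z)y_n
  y_{n+1}/y_n = 1 + z(1+2/5z) = 1 + z + 2/5z²
  so R(z) = 1 + z + 2/5z².

Solve |R(x)|<1 on ℝ⁻.
x=-0.77: |R|=0.4672
R=1: x+2/5x²=0 ⇒ x=−5/2=-2.5000; min R=1−1/(4·2/5)=0.3750>−1
Confirm numerically:
  x=-2.434: |R|=0.93574 <1
  x=-1.971: |R|=0.58294 <1
  x=-1.098: |R|=0.38424 <1
  x=-3.005: |R|=1.60701 >1
  x=-2.747: |R|=1.27140 >1
  x=-2.695: |R|=1.21021 >1
Interval (-2.5000, 0).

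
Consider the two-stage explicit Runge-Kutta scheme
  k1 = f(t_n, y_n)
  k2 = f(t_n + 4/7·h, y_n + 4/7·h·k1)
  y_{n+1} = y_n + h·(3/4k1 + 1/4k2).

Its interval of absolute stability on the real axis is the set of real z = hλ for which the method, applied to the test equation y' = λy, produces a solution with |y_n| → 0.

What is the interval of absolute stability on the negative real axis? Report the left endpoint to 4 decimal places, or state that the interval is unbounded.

(-7.0000, 0).

Set f=λy, z=hλ:
  k1=λy_n ⇒ h·k1=z·y_n;  k2=λ(1+4/7z)y_n ⇒ h·k2=z(1+4/7z)y_n
  y_{n+1}/y_n = 1 + 3/4z + 1/4z(1+4/7z) = 1 + z + 1/7z²
  Hence R(z) = 1 + z + 1/7z².

Need |R(x)|<1, x<0.
x=-1.06: |R|=0.1005
R=1: x+1/7x²=0 ⇒ x=−7=-7.0000; min R=1−1/(4·1/7)=-0.7500>−1
Confirm numerically:
  x=-6.418: |R|=0.46639 <1
  x=-3.788: |R|=0.73815 <1
  x=-3.207: |R|=0.73774 <1
  x=-7.560: |R|=1.60480 >1
  x=-7.482: |R|=1.51519 >1
  x=-7.347: |R|=1.36420 >1
Interval (-7.0000, 0).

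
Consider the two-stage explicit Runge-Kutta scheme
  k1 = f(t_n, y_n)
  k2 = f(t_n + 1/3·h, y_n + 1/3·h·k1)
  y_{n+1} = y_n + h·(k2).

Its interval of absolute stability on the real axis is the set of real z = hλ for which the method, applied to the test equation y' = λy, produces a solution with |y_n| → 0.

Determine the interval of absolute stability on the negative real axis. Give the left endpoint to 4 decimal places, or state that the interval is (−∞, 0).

z∈(-3.0000,0).

On y'=λy, z=hλ:
  k1=λy_n ⇒ h·k1=z·y_n;  k2=λ(1+1/3z)y_n ⇒ h·k2=z(1+1/3z)y_n
  y_{n+1}/y_n = 1 + z(1+1/3z) = 1 + z + 1/3z²
  Hence R(z) = 1 + z + 1/3z².

Find x<0 with |R(x)|<1.
x=-1.18: |R|=0.2841
R=1: x+1/3x²=0 ⇒ x=−3=-3.0000; min R=1−1/(4·1/3)=0.2500>−1
Confirm numerically:
  x=-2.851: |R|=0.85840 <1
  x=-2.481: |R|=0.57079 <1
  x=-2.304: |R|=0.46547 <1
  x=-2.072: |R|=0.35906 <1
  x=-3.378: |R|=1.42563 >1
  x=-3.277: |R|=1.30258 >1
Interval (-3.0000, 0).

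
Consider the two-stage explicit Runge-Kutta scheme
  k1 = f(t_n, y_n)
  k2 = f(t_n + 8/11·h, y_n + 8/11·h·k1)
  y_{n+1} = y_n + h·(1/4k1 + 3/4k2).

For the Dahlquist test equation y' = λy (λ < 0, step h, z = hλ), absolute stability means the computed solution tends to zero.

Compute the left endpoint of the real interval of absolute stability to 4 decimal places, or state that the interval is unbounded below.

With y'=λy (z=hλ):
  k1=λy_n ⇒ h·k1=z·y_n;  k2=λ(1+8/11z)y_n ⇒ h·k2=z(1+8/11z)y_n
  y_{n+1}/y_n = 1 + 1/4z + 3/4z(1+8/11z) = 1 + z + 6/11z²
  ⇒ R(z) = 1 + z + 6/11z².

Find x<0 with |R(x)|<1.
x=-0.77: |R|=0.5534
R=1: x+6/11x²=0 ⇒ x=−11/6=-1.8333; min R=1−1/(4·6/11)=0.5417>−1
Confirm numerically:
  x=-1.801: |R|=0.96824 <1
  x=-1.457: |R|=0.70092 <1
  x=-0.740: |R|=0.55869 <1
  x=-2.426: |R|=1.78426 >1
  x=-2.267: |R|=1.53625 >1
  x=-1.882: |R|=1.04996 >1
So |R|<1 on (-1.8333, 0).

left endpoint -1.8333.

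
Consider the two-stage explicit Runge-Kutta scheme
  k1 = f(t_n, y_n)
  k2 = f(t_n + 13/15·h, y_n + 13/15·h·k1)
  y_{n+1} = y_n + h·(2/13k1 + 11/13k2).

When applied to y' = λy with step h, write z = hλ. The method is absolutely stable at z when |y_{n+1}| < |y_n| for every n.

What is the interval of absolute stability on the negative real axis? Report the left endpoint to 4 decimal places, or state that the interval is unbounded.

With y'=λy (z=hλ):
  k1=λy_n ⇒ h·k1=z·y_n;  k2=λ(1+13/15z)y_n ⇒ h·k2=z(1+13/15z)y_n
  y_{n+1}/y_n = 1 + 2/13z + 11/13z(1+13/15z) = 1 + z + 11/15z²
  R(z) = 1 + z + 11/15z².

Solve |R(x)|<1 on ℝ⁻.
x=-1.3: |R|=0.9393
R=1: x+11/15x²=0 ⇒ x=−15/11=-1.3636; min R=1−1/(4·11/15)=0.6591>−1
Confirm numerically:
  x=-1.321: |R|=0.95870 <1
  x=-1.188: |R|=0.84699 <1
  x=-0.792: |R|=0.66799 <1
  x=-0.598: |R|=0.66424 <1
  x=-1.901: |R|=1.74912 >1
  x=-1.489: |R|=1.13689 >1
  x=-1.413: |R|=1.05115 >1
Interval (-1.3636, 0).

z∈(-1.3636,0).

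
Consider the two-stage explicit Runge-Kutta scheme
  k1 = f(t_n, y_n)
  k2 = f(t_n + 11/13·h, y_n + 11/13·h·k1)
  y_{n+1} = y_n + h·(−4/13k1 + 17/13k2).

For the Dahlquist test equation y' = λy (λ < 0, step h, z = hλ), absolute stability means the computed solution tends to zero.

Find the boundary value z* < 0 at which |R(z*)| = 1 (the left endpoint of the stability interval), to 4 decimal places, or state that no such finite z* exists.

With y'=λy (z=hλ):
  k1=λy_n ⇒ h·k1=z·y_n;  k2=λ(1+11/13z)y_n ⇒ h·k2=z(1+11/13z)y_n
  y_{n+1}/y_n = 1 − 4/13z + 17/13z(1+11/13z) = 1 + z + 187/169z²
  R(z) = 1 + z + 187/169z².

Solve |R(x)|<1 on ℝ⁻.
x=-1.46: |R|=1.8986
R=1: x+187/169x²=0 ⇒ x=−169/187=-0.9037; min R=1−1/(4·187/169)=0.7741>−1
Confirm numerically:
  x=-0.858: |R|=0.95657 <1
  x=-0.501: |R|=0.77673 <1
  x=-0.420: |R|=0.77519 <1
  x=-1.292: |R|=1.55506 >1
  x=-1.157: |R|=1.32423 >1
  x=-1.148: |R|=1.31027 >1
Interval (-0.9037, 0).

z* = -0.9037.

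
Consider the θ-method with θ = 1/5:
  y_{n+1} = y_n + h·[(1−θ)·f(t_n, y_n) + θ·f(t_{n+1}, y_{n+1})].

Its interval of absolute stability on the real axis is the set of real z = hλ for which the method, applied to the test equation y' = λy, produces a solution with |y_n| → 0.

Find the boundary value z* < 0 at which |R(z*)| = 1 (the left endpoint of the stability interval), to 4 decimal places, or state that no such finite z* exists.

Test eqn y'=λy, z=hλ:
  y_{n+1} = y_n + z·[4/5·y_n + 1/5·y_{n+1}] ⇒ (1 − 1/5z)y_{n+1} = (1 + 4/5z)y_n
  so R(z) = (1 + 4/5z)/(1 − 1/5z).

Solve |R(x)|<1 on ℝ⁻.
x=-0.84: |R|=0.2808
R=−1: 1+4/5x = −1+1/5x ⇒ -3/5x=2 ⇒ x=2/(-3/5)=-3.3333
Confirm numerically:
  x=-2.909: |R|=0.83904 <1
  x=-2.713: |R|=0.75872 <1
  x=-1.600: |R|=0.21212 <1
  x=-1.445: |R|=0.12102 <1
  x=-3.769: |R|=1.14905 >1
  x=-3.550: |R|=1.07602 >1
Stable set (-3.3333, 0).

z* = -3.3333.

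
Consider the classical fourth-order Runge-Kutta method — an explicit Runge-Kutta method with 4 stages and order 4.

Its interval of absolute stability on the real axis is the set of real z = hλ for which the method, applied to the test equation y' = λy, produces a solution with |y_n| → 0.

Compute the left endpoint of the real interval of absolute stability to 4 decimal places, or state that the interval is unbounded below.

Test eqn y'=λy, z=hλ:
  order 4, 4-stage ⇒ R(z)=1+z+z^2/2+z^3/6+z^4/24
  (e.g. R(-1.64)=0.27106, |R|=0.27106)

Boundary: |R(x)|=1, x<0.
x=-1.64: |R|=0.2711
|R(-3.1)|=1.5878 |R(-2.61)|=0.7663 |R(-1.37)|=0.2867
Bisect:
  x_lo=-3.2486 |R|=1.9548  x_hi=-0.1771 |R|=0.8377
  mid=-1.71284 |R|=0.27518 →hi
  mid=-2.48073 |R|=0.62987 →hi
  mid=-2.86467 |R|=1.12643 →lo
  mid=-2.67270 |R|=0.84310 →hi
  mid=-2.76869 |R|=0.97525 →hi
  mid=-2.81668 |R|=1.04836 →lo
  mid=-2.79268 |R|=1.01120 →lo
  mid=-2.78069 |R|=0.99308 →hi
  ...
  [-2.78537,-2.78519] ⇒ x*=-2.7853
Interval (-2.7853, 0).

left endpoint -2.7853.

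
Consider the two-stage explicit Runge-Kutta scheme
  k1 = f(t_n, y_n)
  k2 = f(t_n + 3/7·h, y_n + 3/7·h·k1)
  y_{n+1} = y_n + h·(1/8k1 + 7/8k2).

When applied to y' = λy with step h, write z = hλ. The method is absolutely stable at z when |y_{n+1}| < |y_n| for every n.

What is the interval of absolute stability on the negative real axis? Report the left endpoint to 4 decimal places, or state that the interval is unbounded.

With y'=λy (z=hλ):
  k1=λy_n ⇒ h·k1=z·y_n;  k2=λ(1+3/7z)y_n ⇒ h·k2=z(1+3/7z)y_n
  y_{n+1}/y_n = 1 + 1/8z + 7/8z(1+3/7z) = 1 + z + 3/8z²
  Hence R(z) = 1 + z + 3/8z².

Boundary: |R(x)|=1, x<0.
x=-0.68: |R|=0.4934
R=1: x+3/8x²=0 ⇒ x=−8/3=-2.6667; min R=1−1/(4·3/8)=0.3333>−1
Confirm numerically:
  x=-2.572: |R|=0.90869 <1
  x=-2.541: |R|=0.88026 <1
  x=-1.512: |R|=0.34530 <1
  x=-3.157: |R|=1.58049 >1
  x=-2.952: |R|=1.31586 >1
Stable set (-2.6667, 0).

(-2.6667, 0).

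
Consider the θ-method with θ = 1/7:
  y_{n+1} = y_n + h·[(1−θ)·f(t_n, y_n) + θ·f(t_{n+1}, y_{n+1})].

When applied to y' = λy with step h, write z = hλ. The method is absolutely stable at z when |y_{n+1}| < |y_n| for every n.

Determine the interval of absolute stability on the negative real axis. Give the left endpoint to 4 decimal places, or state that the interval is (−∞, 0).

Set f=λy, z=hλ:
  y_{n+1} = y_n + z·[6/7·y_n + 1/7·y_{n+1}] ⇒ (1 − 1/7z)y_{n+1} = (1 + 6/7z)y_n
  ⇒ R(z) = (1 + 6/7z)/(1 − 1/7z).

Boundary: |R(x)|=1, x<0.
x=-1.74: |R|=0.3936
R=−1: 1+6/7x = −1+1/7x ⇒ -5/7x=2 ⇒ x=2/(-5/7)=-2.8000
Confirm numerically:
  x=-2.459: |R|=0.81975 <1
  x=-2.212: |R|=0.68085 <1
  x=-1.185: |R|=0.01344 <1
  x=-3.037: |R|=1.11806 >1
  x=-2.962: |R|=1.08131 >1
  x=-2.864: |R|=1.03244 >1
So |R|<1 on (-2.8000, 0).

z∈(-2.8000,0).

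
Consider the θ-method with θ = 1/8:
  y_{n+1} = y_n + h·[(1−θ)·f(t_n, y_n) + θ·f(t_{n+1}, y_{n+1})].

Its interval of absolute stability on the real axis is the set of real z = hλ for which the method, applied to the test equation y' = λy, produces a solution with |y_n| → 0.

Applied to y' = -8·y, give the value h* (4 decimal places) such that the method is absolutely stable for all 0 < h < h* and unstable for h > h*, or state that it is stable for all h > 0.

(-2.6667,0); λ=-8 ⇒ h* = (8/3)/8 = 0.3333.

Test eqn y'=λy, z=hλ:
  y_{n+1} = y_n + z·[7/8·y_n + 1/8·y_{n+1}] ⇒ (1 − 1/8z)y_{n+1} = (1 + 7/8z)y_n
  Hence R(z) = (1 + 7/8z)/(1 − 1/8z).

Find x<0 with |R(x)|<1.
x=-1.43: |R|=0.2131
R=−1: 1+7/8x = −1+1/8x ⇒ -3/4x=2 ⇒ x=2/(-3/4)=-2.6667
Confirm numerically:
  x=-2.441: |R|=0.87032 <1
  x=-2.059: |R|=0.63754 <1
  x=-1.841: |R|=0.49660 <1
  x=-1.268: |R|=0.09452 <1
  x=-3.145: |R|=1.25751 >1
  x=-2.714: |R|=1.02651 >1
Stable set (-2.6667, 0).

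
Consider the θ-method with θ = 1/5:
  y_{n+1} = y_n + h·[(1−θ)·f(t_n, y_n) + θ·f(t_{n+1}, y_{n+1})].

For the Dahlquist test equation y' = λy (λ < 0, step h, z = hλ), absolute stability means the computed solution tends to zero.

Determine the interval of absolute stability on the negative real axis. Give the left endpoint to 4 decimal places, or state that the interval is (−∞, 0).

Set f=λy, z=hλ:
  y_{n+1} = y_n + z·[4/5·y_n + 1/5·y_{n+1}] ⇒ (1 − 1/5z)y_{n+1} = (1 + 4/5z)y_n
  Hence R(z) = (1 + 4/5z)/(1 − 1/5z).

Need |R(x)|<1, x<0.
x=-0.6: |R|=0.4643
R=−1: 1+4/5x = −1+1/5x ⇒ -3/5x=2 ⇒ x=2/(-3/5)=-3.3333
Confirm numerically:
  x=-2.392: |R|=0.61797 <1
  x=-2.357: |R|=0.60188 <1
  x=-1.690: |R|=0.26308 <1
  x=-3.902: |R|=1.19164 >1
  x=-3.749: |R|=1.14253 >1
  x=-3.630: |R|=1.10313 >1
Interval (-3.3333, 0).

z∈(-3.3333,0).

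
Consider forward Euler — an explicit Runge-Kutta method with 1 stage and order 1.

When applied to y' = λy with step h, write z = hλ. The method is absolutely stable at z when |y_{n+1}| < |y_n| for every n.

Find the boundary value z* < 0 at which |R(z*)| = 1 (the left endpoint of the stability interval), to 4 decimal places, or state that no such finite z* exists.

On y'=λy, z=hλ:
  order 1, 1-stage ⇒ R(z)=1+z
  (e.g. R(-1.45)=-0.45000, |R|=0.45000)

Solve |R(x)|<1 on ℝ⁻.
x=-1.45: |R|=0.4500
|R(-2.29)|=1.2900 |R(-1.71)|=0.7100 |R(-0.92)|=0.0800
Bisect:
  x_lo=-2.3845 |R|=1.3845  x_hi=-0.3480 |R|=0.6520
  mid=-1.36629 |R|=0.36629 →hi
  mid=-1.87541 |R|=0.87541 →hi
  mid=-2.12997 |R|=1.12997 →lo
  mid=-2.00269 |R|=1.00269 →lo
  mid=-1.93905 |R|=0.93905 →hi
  mid=-1.97087 |R|=0.97087 →hi
  mid=-1.98678 |R|=0.98678 →hi
  mid=-1.99474 |R|=0.99474 →hi
  ...
  [-2.00008,-1.99996] ⇒ x*=-2.0000
Stable set (-2.0000, 0).

left endpoint -2.0000.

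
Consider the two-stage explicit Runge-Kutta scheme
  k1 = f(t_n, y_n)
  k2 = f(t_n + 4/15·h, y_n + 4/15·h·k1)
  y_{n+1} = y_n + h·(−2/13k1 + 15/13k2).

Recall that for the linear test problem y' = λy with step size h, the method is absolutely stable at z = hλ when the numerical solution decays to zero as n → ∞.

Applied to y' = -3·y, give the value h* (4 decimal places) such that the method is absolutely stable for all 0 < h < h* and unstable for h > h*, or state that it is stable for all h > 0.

(-3.2500,0); λ=-3 ⇒ h* = (13/4)/3 = 1.0833.

Set f=λy, z=hλ:
  k1=λy_n ⇒ h·k1=z·y_n;  k2=λ(1+4/15z)y_n ⇒ h·k2=z(1+4/15z)y_n
  y_{n+1}/y_n = 1 − 2/13z + 15/13z(1+4/15z) = 1 + z + 4/13z²
  ⇒ R(z) = 1 + z + 4/13z².

Boundary: |R(x)|=1, x<0.
x=-0.59: |R|=0.5171
R=1: x+4/13x²=0 ⇒ x=−13/4=-3.2500; min R=1−1/(4·4/13)=0.1875>−1
Confirm numerically:
  x=-2.997: |R|=0.76670 <1
  x=-2.881: |R|=0.67290 <1
  x=-2.393: |R|=0.36898 <1
  x=-2.204: |R|=0.29065 <1
  x=-3.428: |R|=1.18775 >1
  x=-3.292: |R|=1.04254 >1
Stable set (-3.2500, 0).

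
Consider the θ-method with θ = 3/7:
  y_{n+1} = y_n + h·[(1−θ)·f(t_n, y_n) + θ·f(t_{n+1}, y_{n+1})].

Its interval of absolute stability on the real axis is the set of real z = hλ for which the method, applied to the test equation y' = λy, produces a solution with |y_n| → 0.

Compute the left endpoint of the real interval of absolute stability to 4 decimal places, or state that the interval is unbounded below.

On y'=λy, z=hλ:
  y_{n+1} = y_n + z·[4/7·y_n + 3/7·y_{n+1}] ⇒ (1 − 3/7z)y_{n+1} = (1 + 4/7z)y_n
  Hence R(z) = (1 + 4/7z)/(1 − 3/7z).

Solve |R(x)|<1 on ℝ⁻.
x=-1.28: |R|=0.1734
R=−1: 1+4/7x = −1+3/7x ⇒ -1/7x=2 ⇒ x=2/(-1/7)=-14.0000
Confirm numerically:
  x=-13.453: |R|=0.98845 <1
  x=-10.629: |R|=0.91331 <1
  x=-7.347: |R|=0.77091 <1
  x=-6.934: |R|=0.74585 <1
  x=-14.473: |R|=1.00938 >1
  x=-14.083: |R|=1.00169 >1
Stable set (-14.0000, 0).

left endpoint -14.0000.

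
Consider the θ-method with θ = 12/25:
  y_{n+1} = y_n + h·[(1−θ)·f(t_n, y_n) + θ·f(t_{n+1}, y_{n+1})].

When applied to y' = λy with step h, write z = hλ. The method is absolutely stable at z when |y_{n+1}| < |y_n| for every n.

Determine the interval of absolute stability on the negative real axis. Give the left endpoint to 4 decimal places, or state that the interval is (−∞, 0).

z∈(-50.0000,0).

Set f=λy, z=hλ:
  y_{n+1} = y_n + z·[13/25·y_n + 12/25·y_{n+1}] ⇒ (1 − 12/25z)y_{n+1} = (1 + 13/25z)y_n
  Hence R(z) = (1 + 13/25z)/(1 − 12/25z).

Solve |R(x)|<1 on ℝ⁻.
x=-1.02: |R|=0.3153
R=−1: 1+13/25x = −1+12/25x ⇒ -1/25x=2 ⇒ x=2/(-1/25)=-50.0000
Confirm numerically:
  x=-40.081: |R|=0.98040 <1
  x=-31.597: |R|=0.95447 <1
  x=-20.926: |R|=0.89470 <1
  x=-20.829: |R|=0.89390 <1
  x=-50.275: |R|=1.00044 >1
  x=-50.239: |R|=1.00038 >1
So |R|<1 on (-50.0000, 0).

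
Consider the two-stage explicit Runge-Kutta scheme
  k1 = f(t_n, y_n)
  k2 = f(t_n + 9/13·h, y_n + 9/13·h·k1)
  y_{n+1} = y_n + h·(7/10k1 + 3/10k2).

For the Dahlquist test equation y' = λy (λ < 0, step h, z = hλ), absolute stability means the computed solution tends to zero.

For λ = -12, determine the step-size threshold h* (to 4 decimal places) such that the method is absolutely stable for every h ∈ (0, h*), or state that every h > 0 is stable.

(-4.8148,0); λ=-12 ⇒ h* = (130/27)/12 = 0.4012.

Set f=λy, z=hλ:
  k1=λy_n ⇒ h·k1=z·y_n;  k2=λ(1+9/13z)y_n ⇒ h·k2=z(1+9/13z)y_n
  y_{n+1}/y_n = 1 + 7/10z + 3/10z(1+9/13z) = 1 + z + 27/130z²
  R(z) = 1 + z + 27/130z².

Boundary: |R(x)|=1, x<0.
x=-1.74: |R|=0.1112
R=1: x+27/130x²=0 ⇒ x=−130/27=-4.8148; min R=1−1/(4·27/130)=-0.2037>−1
Confirm numerically:
  x=-4.502: |R|=0.70751 <1
  x=-4.013: |R|=0.33171 <1
  x=-2.990: |R|=0.13321 <1
  x=-5.010: |R|=1.20310 >1
  x=-4.963: |R|=1.15275 >1
  x=-4.885: |R|=1.07121 >1
So |R|<1 on (-4.8148, 0).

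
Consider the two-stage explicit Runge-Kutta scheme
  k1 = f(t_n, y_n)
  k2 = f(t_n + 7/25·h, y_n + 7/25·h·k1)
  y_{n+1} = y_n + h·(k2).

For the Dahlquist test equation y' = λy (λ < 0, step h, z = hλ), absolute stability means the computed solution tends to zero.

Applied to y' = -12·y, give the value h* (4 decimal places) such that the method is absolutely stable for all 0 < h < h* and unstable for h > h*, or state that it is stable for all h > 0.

(-3.5714,0); λ=-12 ⇒ h* = (25/7)/12 = 0.2976.

Test eqn y'=λy, z=hλ:
  k1=λy_n ⇒ h·k1=z·y_n;  k2=λ(1+7/25z)y_n ⇒ h·k2=z(1+7/25z)y_n
  y_{n+1}/y_n = 1 + z(1+7/25z) = 1 + z + 7/25z²
  so R(z) = 1 + z + 7/25z².

Need |R(x)|<1, x<0.
x=-0.4: |R|=0.6448
R=1: x+7/25x²=0 ⇒ x=−25/7=-3.5714; min R=1−1/(4·7/25)=0.1071>−1
Confirm numerically:
  x=-3.078: |R|=0.57474 <1
  x=-2.153: |R|=0.14491 <1
  x=-2.149: |R|=0.14410 <1
  x=-1.484: |R|=0.13263 <1
  x=-4.132: |R|=1.64856 >1
  x=-3.696: |R|=1.12892 >1
Stable set (-3.5714, 0).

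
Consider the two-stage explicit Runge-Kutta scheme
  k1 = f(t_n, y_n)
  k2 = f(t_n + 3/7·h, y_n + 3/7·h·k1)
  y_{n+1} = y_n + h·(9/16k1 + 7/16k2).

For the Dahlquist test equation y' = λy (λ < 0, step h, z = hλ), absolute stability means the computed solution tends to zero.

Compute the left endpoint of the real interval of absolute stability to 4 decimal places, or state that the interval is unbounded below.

z* = -5.3333.

Test eqn y'=λy, z=hλ:
  k1=λy_n ⇒ h·k1=z·y_n;  k2=λ(1+3/7z)y_n ⇒ h·k2=z(1+3/7z)y_n
  y_{n+1}/y_n = 1 + 9/16z + 7/16z(1+3/7z) = 1 + z + 3/16z²
  R(z) = 1 + z + 3/16z².

Boundary: |R(x)|=1, x<0.
x=-0.75: |R|=0.3555
R=1: x+3/16x²=0 ⇒ x=−16/3=-5.3333; min R=1−1/(4·3/16)=-0.3333>−1
Confirm numerically:
  x=-4.964: |R|=0.65624 <1
  x=-2.570: |R|=0.33158 <1
  x=-2.547: |R|=0.33065 <1
  x=-5.706: |R|=1.39871 >1
  x=-5.371: |R|=1.03793 >1
Interval (-5.3333, 0).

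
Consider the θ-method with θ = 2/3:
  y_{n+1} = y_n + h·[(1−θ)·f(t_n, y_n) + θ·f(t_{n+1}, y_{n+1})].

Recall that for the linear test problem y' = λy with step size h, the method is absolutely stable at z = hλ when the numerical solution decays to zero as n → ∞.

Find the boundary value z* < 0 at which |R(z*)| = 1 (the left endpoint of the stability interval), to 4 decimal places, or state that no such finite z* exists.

(−∞, 0) — no finite endpoint.

On y'=λy, z=hλ:
  y_{n+1} = y_n + z·[1/3·y_n + 2/3·y_{n+1}] ⇒ (1 − 2/3z)y_{n+1} = (1 + 1/3z)y_n
  R(z) = (1 + 1/3z)/(1 − 2/3z).

Find x<0 with |R(x)|<1.
x=-0.76: |R|=0.4956
x=-2: |R|=0.1429
x=-10: |R|=0.3043
x=-100: |R|=0.4778
θ=2/3≥1/2 ⇒ |1+1/3x|<|1−2/3x| ∀x<0 ⇒ unbounded interval.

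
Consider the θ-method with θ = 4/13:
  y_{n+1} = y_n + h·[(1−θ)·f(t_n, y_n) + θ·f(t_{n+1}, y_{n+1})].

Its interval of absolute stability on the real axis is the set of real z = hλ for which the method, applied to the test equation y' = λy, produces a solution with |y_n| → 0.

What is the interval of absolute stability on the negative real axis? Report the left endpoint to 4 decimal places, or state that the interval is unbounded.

Test eqn y'=λy, z=hλ:
  y_{n+1} = y_n + z·[9/13·y_n + 4/13·y_{n+1}] ⇒ (1 − 4/13z)y_{n+1} = (1 + 9/13z)y_n
  R(z) = (1 + 9/13z)/(1 − 4/13z).

Solve |R(x)|<1 on ℝ⁻.
x=-1.46: |R|=0.0074
R=−1: 1+9/13x = −1+4/13x ⇒ -5/13x=2 ⇒ x=2/(-5/13)=-5.2000
Confirm numerically:
  x=-4.821: |R|=0.94130 <1
  x=-3.614: |R|=0.71117 <1
  x=-3.512: |R|=0.68796 <1
  x=-5.447: |R|=1.03550 >1
  x=-5.285: |R|=1.01245 >1
Stable set (-5.2000, 0).

(-5.2000, 0).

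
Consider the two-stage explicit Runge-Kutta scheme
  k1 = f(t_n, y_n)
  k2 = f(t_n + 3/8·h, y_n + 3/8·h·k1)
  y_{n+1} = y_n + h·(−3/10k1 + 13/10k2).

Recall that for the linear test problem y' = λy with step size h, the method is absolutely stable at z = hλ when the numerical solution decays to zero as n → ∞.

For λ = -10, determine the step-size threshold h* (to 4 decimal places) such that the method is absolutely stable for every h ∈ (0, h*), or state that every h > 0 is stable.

Test eqn y'=λy, z=hλ:
  k1=λy_n ⇒ h·k1=z·y_n;  k2=λ(1+3/8z)y_n ⇒ h·k2=z(1+3/8z)y_n
  y_{n+1}/y_n = 1 − 3/10z + 13/10z(1+3/8z) = 1 + z + 39/80z²
  ⇒ R(z) = 1 + z + 39/80z².

Find x<0 with |R(x)|<1.
x=-1.11: |R|=0.4906
R=1: x+39/80x²=0 ⇒ x=−80/39=-2.0513; min R=1−1/(4·39/80)=0.4872>−1
Confirm numerically:
  x=-1.696: |R|=0.70625 <1
  x=-0.996: |R|=0.48761 <1
  x=-0.867: |R|=0.49945 <1
  x=-2.248: |R|=1.21558 >1
  x=-2.107: |R|=1.05723 >1
So |R|<1 on (-2.0513, 0).

(-2.0513,0); λ=-10 ⇒ h* = (80/39)/10 = 0.2051.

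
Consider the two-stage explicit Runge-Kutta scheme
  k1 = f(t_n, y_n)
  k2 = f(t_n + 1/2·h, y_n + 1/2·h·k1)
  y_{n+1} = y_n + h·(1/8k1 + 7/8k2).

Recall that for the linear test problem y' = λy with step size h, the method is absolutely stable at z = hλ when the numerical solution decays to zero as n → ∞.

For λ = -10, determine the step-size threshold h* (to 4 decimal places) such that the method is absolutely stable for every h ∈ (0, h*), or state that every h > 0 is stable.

On y'=λy, z=hλ:
  k1=λy_n ⇒ h·k1=z·y_n;  k2=λ(1+1/2z)y_n ⇒ h·k2=z(1+1/2z)y_n
  y_{n+1}/y_n = 1 + 1/8z + 7/8z(1+1/2z) = 1 + z + 7/16z²
  ⇒ R(z) = 1 + z + 7/16z².

Need |R(x)|<1, x<0.
x=-1.15: |R|=0.4286
R=1: x+7/16x²=0 ⇒ x=−16/7=-2.2857; min R=1−1/(4·7/16)=0.4286>−1
Confirm numerically:
  x=-2.102: |R|=0.83105 <1
  x=-1.542: |R|=0.49827 <1
  x=-1.484: |R|=0.47949 <1
  x=-0.916: |R|=0.45109 <1
  x=-2.852: |R|=1.70658 >1
  x=-2.847: |R|=1.69912 >1
  x=-2.330: |R|=1.04514 >1
Stable set (-2.2857, 0).

(-2.2857,0); λ=-10 ⇒ h* = (16/7)/10 = 0.2286.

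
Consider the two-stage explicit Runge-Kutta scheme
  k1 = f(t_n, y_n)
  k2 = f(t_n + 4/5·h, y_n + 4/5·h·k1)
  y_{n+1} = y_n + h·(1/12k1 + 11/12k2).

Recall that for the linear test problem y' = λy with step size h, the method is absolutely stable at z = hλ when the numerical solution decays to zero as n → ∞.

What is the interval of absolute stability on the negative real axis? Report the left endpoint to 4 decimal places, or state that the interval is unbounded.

(-1.3636, 0).

Test eqn y'=λy, z=hλ:
  k1=λy_n ⇒ h·k1=z·y_n;  k2=λ(1+4/5z)y_n ⇒ h·k2=z(1+4/5z)y_n
  y_{n+1}/y_n = 1 + 1/12z + 11/12z(1+4/5z) = 1 + z + 11/15z²
  ⇒ R(z) = 1 + z + 11/15z².

Boundary: |R(x)|=1, x<0.
x=-0.57: |R|=0.6683
R=1: x+11/15x²=0 ⇒ x=−15/11=-1.3636; min R=1−1/(4·11/15)=0.6591>−1
Confirm numerically:
  x=-1.074: |R|=0.77188 <1
  x=-0.952: |R|=0.71262 <1
  x=-0.716: |R|=0.65995 <1
  x=-1.907: |R|=1.75988 >1
  x=-1.491: |R|=1.13926 >1
So |R|<1 on (-1.3636, 0).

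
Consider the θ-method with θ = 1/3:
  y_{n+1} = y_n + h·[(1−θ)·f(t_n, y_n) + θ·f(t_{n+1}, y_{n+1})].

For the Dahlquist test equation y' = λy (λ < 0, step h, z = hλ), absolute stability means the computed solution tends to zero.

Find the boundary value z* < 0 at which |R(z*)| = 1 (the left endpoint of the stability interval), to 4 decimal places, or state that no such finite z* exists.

z* = -6.0000.

Set f=λy, z=hλ:
  y_{n+1} = y_n + z·[2/3·y_n + 1/3·y_{n+1}] ⇒ (1 − 1/3z)y_{n+1} = (1 + 2/3z)y_n
  so R(z) = (1 + 2/3z)/(1 − 1/3z).

Solve |R(x)|<1 on ℝ⁻.
x=-1.26: |R|=0.1127
R=−1: 1+2/3x = −1+1/3x ⇒ -1/3x=2 ⇒ x=2/(-1/3)=-6.0000
Confirm numerically:
  x=-5.933: |R|=0.99250 <1
  x=-5.642: |R|=0.95857 <1
  x=-5.190: |R|=0.90110 <1
  x=-6.449: |R|=1.04752 >1
  x=-6.411: |R|=1.04367 >1
  x=-6.290: |R|=1.03122 >1
Stable set (-6.0000, 0).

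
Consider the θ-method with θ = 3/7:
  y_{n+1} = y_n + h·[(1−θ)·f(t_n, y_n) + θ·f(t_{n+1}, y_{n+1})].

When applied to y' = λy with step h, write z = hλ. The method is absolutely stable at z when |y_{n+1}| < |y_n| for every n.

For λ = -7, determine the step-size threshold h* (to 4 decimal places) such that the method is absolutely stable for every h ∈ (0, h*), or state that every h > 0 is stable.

(-14.0000,0); λ=-7 ⇒ h* = (14)/7 = 2.0000.

Set f=λy, z=hλ:
  y_{n+1} = y_n + z·[4/7·y_n + 3/7·y_{n+1}] ⇒ (1 − 3/7z)y_{n+1} = (1 + 4/7z)y_n
  so R(z) = (1 + 4/7z)/(1 − 3/7z).

Need |R(x)|<1, x<0.
x=-1.57: |R|=0.0615
R=−1: 1+4/7x = −1+3/7x ⇒ -1/7x=2 ⇒ x=2/(-1/7)=-14.0000
Confirm numerically:
  x=-11.380: |R|=0.93632 <1
  x=-9.895: |R|=0.88810 <1
  x=-9.759: |R|=0.88309 <1
  x=-14.311: |R|=1.00623 >1
  x=-14.305: |R|=1.00611 >1
  x=-14.172: |R|=1.00347 >1
Interval (-14.0000, 0).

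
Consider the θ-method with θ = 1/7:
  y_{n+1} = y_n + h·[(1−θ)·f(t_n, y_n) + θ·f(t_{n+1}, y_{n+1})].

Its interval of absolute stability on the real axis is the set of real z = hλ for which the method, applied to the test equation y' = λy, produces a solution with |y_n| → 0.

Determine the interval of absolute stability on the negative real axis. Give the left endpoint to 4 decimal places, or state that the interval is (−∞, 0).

With y'=λy (z=hλ):
  y_{n+1} = y_n + z·[6/7·y_n + 1/7·y_{n+1}] ⇒ (1 − 1/7z)y_{n+1} = (1 + 6/7z)y_n
  R(z) = (1 + 6/7z)/(1 − 1/7z).

Find x<0 with |R(x)|<1.
x=-0.69: |R|=0.3719
R=−1: 1+6/7x = −1+1/7x ⇒ -5/7x=2 ⇒ x=2/(-5/7)=-2.8000
Confirm numerically:
  x=-2.663: |R|=0.92911 <1
  x=-1.838: |R|=0.45576 <1
  x=-1.416: |R|=0.17776 <1
  x=-3.029: |R|=1.11417 >1
  x=-2.876: |R|=1.03848 >1
So |R|<1 on (-2.8000, 0).

z∈(-2.8000,0).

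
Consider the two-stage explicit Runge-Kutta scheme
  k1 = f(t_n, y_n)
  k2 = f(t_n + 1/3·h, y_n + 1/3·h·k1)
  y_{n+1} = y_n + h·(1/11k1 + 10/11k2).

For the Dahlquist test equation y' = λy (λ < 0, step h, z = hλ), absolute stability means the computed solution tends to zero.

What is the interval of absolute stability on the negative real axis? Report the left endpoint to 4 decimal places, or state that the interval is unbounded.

z∈(-3.3000,0).

On y'=λy, z=hλ:
  k1=λy_n ⇒ h·k1=z·y_n;  k2=λ(1+1/3z)y_n ⇒ h·k2=z(1+1/3z)y_n
  y_{n+1}/y_n = 1 + 1/11z + 10/11z(1+1/3z) = 1 + z + 10/33z²
  so R(z) = 1 + z + 10/33z².

Solve |R(x)|<1 on ℝ⁻.
x=-0.97: |R|=0.3151
R=1: x+10/33x²=0 ⇒ x=−33/10=-3.3000; min R=1−1/(4·10/33)=0.1750>−1
Confirm numerically:
  x=-1.607: |R|=0.17556 <1
  x=-1.572: |R|=0.17684 <1
  x=-1.380: |R|=0.19709 <1
  x=-3.766: |R|=1.53180 >1
  x=-3.450: |R|=1.15682 >1
Interval (-3.3000, 0).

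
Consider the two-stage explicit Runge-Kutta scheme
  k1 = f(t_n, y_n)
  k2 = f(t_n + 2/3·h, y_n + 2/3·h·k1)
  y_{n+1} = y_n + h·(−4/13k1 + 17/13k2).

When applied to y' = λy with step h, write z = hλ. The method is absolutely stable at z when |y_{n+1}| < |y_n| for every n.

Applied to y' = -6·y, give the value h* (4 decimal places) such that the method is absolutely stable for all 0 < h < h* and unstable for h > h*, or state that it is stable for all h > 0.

(-1.1471,0); λ=-6 ⇒ h* = (39/34)/6 = 0.1912.

Set f=λy, z=hλ:
  k1=λy_n ⇒ h·k1=z·y_n;  k2=λ(1+2/3z)y_n ⇒ h·k2=z(1+2/3z)y_n
  y_{n+1}/y_n = 1 − 4/13z + 17/13z(1+2/3z) = 1 + z + 34/39z²
  ⇒ R(z) = 1 + z + 34/39z².

Find x<0 with |R(x)|<1.
x=-1.54: |R|=1.5275
R=1: x+34/39x²=0 ⇒ x=−39/34=-1.1471; min R=1−1/(4·34/39)=0.7132>−1
Confirm numerically:
  x=-1.106: |R|=0.96041 <1
  x=-0.636: |R|=0.71664 <1
  x=-0.635: |R|=0.71653 <1
  x=-1.590: |R|=1.61398 >1
  x=-1.528: |R|=1.50745 >1
  x=-1.337: |R|=1.22139 >1
So |R|<1 on (-1.1471, 0).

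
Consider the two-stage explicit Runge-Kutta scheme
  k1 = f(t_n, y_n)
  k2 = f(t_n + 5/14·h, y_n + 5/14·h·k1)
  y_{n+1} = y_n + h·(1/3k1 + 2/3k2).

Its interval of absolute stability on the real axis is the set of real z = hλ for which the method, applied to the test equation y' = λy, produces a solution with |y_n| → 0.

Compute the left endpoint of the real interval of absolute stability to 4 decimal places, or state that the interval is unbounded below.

With y'=λy (z=hλ):
  k1=λy_n ⇒ h·k1=z·y_n;  k2=λ(1+5/14z)y_n ⇒ h·k2=z(1+5/14z)y_n
  y_{n+1}/y_n = 1 + 1/3z + 2/3z(1+5/14z) = 1 + z + 5/21z²
  ⇒ R(z) = 1 + z + 5/21z².

Boundary: |R(x)|=1, x<0.
x=-1.54: |R|=0.0247
R=1: x+5/21x²=0 ⇒ x=−21/5=-4.2000; min R=1−1/(4·5/21)=-0.0500>−1
Confirm numerically:
  x=-3.041: |R|=0.16083 <1
  x=-2.139: |R|=0.04964 <1
  x=-1.832: |R|=0.03290 <1
  x=-4.545: |R|=1.37334 >1
  x=-4.408: |R|=1.21830 >1
  x=-4.296: |R|=1.09819 >1
Stable set (-4.2000, 0).

z* = -4.2000.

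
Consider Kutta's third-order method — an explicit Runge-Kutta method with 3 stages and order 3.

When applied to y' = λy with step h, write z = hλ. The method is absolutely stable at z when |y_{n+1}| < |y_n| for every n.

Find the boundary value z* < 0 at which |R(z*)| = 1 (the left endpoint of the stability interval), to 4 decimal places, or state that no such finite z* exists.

left endpoint -2.5127.

Set f=λy, z=hλ:
  order 3, 3-stage ⇒ R(z)=1+z+z^2/2+z^3/6
  (e.g. R(-1.12)=0.27305, |R|=0.27305)

Solve |R(x)|<1 on ℝ⁻.
x=-1.12: |R|=0.2730
|R(-2.65)|=1.2404 |R(-1.67)|=0.0518 |R(-1.62)|=0.0164
Bisect:
  x_lo=-3.0733 |R|=2.1887  x_hi=-0.3971 |R|=0.6713
  mid=-1.73518 |R|=0.10048 →hi
  mid=-2.40424 |R|=0.83029 →hi
  mid=-2.73878 |R|=1.41221 →lo
  mid=-2.57151 |R|=1.09927 →lo
  mid=-2.48788 |R|=0.95958 →hi
  mid=-2.52969 |R|=1.02808 →lo
  mid=-2.50879 |R|=0.99350 →hi
  mid=-2.51924 |R|=1.01071 →lo
  mid=-2.51401 |R|=1.00208 →lo
  mid=-2.51140 |R|=0.99779 →hi
  ...
  [-2.51287,-2.51271] ⇒ x*=-2.5127
Stable set (-2.5127, 0).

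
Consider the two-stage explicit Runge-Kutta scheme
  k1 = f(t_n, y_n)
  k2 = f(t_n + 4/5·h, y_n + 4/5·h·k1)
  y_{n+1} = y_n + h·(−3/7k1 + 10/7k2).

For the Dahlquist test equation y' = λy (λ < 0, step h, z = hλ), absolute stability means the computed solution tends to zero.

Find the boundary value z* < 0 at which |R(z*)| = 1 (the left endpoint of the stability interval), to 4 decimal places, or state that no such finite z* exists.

With y'=λy (z=hλ):
  k1=λy_n ⇒ h·k1=z·y_n;  k2=λ(1+4/5z)y_n ⇒ h·k2=z(1+4/5z)y_n
  y_{n+1}/y_n = 1 − 3/7z + 10/7z(1+4/5z) = 1 + z + 8/7z²
  ⇒ R(z) = 1 + z + 8/7z².

Need |R(x)|<1, x<0.
x=-1.23: |R|=1.4990
R=1: x+8/7x²=0 ⇒ x=−7/8=-0.8750; min R=1−1/(4·8/7)=0.7812>−1
Confirm numerically:
  x=-0.588: |R|=0.80714 <1
  x=-0.449: |R|=0.78140 <1
  x=-0.388: |R|=0.78405 <1
  x=-1.436: |R|=1.92068 >1
  x=-1.003: |R|=1.14672 >1
Stable set (-0.8750, 0).

z* = -0.8750.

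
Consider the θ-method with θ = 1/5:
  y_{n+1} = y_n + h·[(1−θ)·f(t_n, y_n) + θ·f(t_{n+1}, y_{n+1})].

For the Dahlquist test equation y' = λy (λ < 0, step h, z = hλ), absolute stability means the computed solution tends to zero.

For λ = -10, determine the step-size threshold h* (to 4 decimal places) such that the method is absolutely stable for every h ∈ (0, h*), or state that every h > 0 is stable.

Test eqn y'=λy, z=hλ:
  y_{n+1} = y_n + z·[4/5·y_n + 1/5·y_{n+1}] ⇒ (1 − 1/5z)y_{n+1} = (1 + 4/5z)y_n
  Hence R(z) = (1 + 4/5z)/(1 − 1/5z).

Solve |R(x)|<1 on ℝ⁻.
x=-1.42: |R|=0.1059
R=−1: 1+4/5x = −1+1/5x ⇒ -3/5x=2 ⇒ x=2/(-3/5)=-3.3333
Confirm numerically:
  x=-3.113: |R|=0.91853 <1
  x=-2.406: |R|=0.62436 <1
  x=-2.354: |R|=0.60049 <1
  x=-1.406: |R|=0.09741 <1
  x=-3.547: |R|=1.07500 >1
  x=-3.540: |R|=1.07260 >1
Interval (-3.3333, 0).

(-3.3333,0); λ=-10 ⇒ h* = (10/3)/10 = 0.3333.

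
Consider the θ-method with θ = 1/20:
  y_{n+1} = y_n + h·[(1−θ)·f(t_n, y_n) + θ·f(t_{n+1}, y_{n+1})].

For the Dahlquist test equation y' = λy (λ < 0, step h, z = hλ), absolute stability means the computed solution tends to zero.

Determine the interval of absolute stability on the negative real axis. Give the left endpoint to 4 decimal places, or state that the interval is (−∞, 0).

Test eqn y'=λy, z=hλ:
  y_{n+1} = y_n + z·[19/20·y_n + 1/20·y_{n+1}] ⇒ (1 − 1/20z)y_{n+1} = (1 + 19/20z)y_n
  ⇒ R(z) = (1 + 19/20z)/(1 − 1/20z).

Need |R(x)|<1, x<0.
x=-1.38: |R|=0.2909
R=−1: 1+19/20x = −1+1/20x ⇒ -9/10x=2 ⇒ x=2/(-9/10)=-2.2222
Confirm numerically:
  x=-2.044: |R|=0.85447 <1
  x=-1.916: |R|=0.74849 <1
  x=-1.199: |R|=0.13119 <1
  x=-2.553: |R|=1.26400 >1
  x=-2.425: |R|=1.16276 >1
Stable set (-2.2222, 0).

z∈(-2.2222,0).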